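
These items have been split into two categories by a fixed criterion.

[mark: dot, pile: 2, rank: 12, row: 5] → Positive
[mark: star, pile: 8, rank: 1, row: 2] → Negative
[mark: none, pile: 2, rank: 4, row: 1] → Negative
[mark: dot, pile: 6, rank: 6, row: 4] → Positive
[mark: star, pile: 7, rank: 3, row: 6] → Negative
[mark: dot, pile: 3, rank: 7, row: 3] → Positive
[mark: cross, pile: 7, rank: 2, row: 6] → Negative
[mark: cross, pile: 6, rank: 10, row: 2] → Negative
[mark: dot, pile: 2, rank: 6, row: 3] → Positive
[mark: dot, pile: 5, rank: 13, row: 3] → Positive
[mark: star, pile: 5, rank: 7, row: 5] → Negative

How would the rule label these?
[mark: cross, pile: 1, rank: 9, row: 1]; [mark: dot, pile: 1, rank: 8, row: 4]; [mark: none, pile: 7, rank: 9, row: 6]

The rule appears to be: mark is dot.
[mark: cross, pile: 1, rank: 9, row: 1]: Negative (mark is cross). [mark: dot, pile: 1, rank: 8, row: 4]: Positive (mark is dot). [mark: none, pile: 7, rank: 9, row: 6]: Negative (mark is none).

Negative, Positive, Negative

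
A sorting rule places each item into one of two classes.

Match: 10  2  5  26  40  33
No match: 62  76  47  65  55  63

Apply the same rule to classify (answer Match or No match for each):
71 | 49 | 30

No match, No match, Match

The common property of the 'Match' items is: at most 40. No 'No match' item has it.
71 — 71 > 40, hence No match. 49 — 49 > 40, hence No match. 30 — 30 ≤ 40, hence Match.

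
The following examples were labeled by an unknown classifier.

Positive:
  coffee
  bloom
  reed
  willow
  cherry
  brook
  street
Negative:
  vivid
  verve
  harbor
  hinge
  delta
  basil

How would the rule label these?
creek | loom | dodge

Positive, Positive, Negative

The classifier is using: has a double letter.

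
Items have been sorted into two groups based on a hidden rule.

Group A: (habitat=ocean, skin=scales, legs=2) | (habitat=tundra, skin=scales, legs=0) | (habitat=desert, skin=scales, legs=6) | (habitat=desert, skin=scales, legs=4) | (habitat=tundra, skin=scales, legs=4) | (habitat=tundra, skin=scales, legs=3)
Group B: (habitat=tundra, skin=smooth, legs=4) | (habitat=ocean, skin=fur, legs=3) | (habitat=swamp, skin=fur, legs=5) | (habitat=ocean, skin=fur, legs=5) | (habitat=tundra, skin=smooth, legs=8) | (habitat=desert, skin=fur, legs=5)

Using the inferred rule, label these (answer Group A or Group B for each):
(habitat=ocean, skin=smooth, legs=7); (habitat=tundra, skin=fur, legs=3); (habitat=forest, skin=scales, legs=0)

Group B, Group B, Group A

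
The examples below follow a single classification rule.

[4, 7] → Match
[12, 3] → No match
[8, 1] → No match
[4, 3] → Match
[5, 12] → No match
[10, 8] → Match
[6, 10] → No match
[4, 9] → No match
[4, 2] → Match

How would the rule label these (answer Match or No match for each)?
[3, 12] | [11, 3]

No match, No match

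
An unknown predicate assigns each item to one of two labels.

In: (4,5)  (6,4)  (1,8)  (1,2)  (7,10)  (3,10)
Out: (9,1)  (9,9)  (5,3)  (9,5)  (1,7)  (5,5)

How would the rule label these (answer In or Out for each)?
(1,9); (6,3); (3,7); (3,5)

Out, In, Out, Out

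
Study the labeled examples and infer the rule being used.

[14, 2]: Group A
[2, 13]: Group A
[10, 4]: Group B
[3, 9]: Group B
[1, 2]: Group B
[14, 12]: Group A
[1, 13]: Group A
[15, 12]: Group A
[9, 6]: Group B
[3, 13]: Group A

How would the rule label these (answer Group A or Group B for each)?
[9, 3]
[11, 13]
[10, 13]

Every 'Group A' example satisfies: max ≥ 12. None of the 'Group B' examples do.
[9, 3]: max 9, fails this test → Group B. [11, 13]: max 13, satisfies this → Group A. [10, 13]: max 13, satisfies this → Group A.

Group B, Group A, Group A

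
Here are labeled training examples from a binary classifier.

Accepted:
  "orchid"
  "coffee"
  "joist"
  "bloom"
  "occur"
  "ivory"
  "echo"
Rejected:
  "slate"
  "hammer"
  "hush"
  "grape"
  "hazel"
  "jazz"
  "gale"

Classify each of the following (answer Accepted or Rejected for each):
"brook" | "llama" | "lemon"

Accepted, Rejected, Accepted

One predicate separates the groups cleanly: contains 'o'.
"brook": has 'o', matches → Accepted. "llama": no 'o', does not satisfy this → Rejected. "lemon": has 'o', matches → Accepted.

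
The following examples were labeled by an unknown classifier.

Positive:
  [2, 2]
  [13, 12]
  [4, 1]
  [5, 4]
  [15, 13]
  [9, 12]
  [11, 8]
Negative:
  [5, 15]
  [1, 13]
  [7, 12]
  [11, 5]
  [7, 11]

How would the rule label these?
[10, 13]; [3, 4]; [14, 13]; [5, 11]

Positive, Positive, Positive, Negative

The rule appears to be: |first − second| ≤ 3.
[10, 13] → |10−13| = 3 → Positive. [3, 4] → |3−4| = 1 → Positive. [14, 13] → |14−13| = 1 → Positive. [5, 11] → |5−11| = 6 → Negative.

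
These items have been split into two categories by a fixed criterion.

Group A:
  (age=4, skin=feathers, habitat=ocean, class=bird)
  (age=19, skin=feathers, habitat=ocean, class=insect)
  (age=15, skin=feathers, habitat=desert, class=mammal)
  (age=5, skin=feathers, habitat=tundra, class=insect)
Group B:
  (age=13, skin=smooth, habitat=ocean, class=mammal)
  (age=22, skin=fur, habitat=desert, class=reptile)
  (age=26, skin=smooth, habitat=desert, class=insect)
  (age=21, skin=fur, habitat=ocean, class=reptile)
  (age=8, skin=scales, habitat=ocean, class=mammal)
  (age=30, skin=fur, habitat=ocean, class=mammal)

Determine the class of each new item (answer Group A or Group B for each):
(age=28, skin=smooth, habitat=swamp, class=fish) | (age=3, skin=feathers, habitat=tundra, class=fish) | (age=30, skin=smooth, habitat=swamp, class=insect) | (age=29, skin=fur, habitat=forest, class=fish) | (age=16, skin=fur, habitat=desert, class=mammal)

Group B, Group A, Group B, Group B, Group B

Checking candidate rules against both groups, what survives is: skin is feathers.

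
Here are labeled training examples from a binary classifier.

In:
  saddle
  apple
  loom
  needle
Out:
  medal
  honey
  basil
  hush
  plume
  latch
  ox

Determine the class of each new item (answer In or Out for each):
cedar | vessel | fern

'In' ⟺ has a double letter.
cedar: no doubled letter — fails the rule, so Out. vessel: 'ss' doubled — satisfies this, so In. fern: no doubled letter — fails the rule, so Out.

Out, In, Out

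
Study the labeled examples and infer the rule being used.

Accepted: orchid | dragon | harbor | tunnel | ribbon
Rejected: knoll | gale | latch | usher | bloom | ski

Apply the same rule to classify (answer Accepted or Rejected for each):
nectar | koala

Accepted, Rejected

The simplest hypothesis consistent with all the labels is: length 6.
nectar → length 6 → Accepted. koala → length 5 → Rejected.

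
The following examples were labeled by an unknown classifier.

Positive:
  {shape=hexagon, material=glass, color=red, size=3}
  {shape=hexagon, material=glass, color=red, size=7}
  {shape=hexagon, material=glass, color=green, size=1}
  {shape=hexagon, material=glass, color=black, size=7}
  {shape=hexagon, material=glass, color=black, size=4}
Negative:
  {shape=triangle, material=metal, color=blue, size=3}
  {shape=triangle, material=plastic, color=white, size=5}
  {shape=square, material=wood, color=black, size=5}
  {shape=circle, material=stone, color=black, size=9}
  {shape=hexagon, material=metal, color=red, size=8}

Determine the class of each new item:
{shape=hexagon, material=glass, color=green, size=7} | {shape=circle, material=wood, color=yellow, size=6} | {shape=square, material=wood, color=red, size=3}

Positive, Negative, Negative

Comparing the two groups points to one rule — material is glass.
{shape=hexagon, material=glass, color=green, size=7}: material is glass — checks out, so Positive.
{shape=circle, material=wood, color=yellow, size=6}: material is wood — fails this test, so Negative.
{shape=square, material=wood, color=red, size=3}: material is wood — fails this test, so Negative.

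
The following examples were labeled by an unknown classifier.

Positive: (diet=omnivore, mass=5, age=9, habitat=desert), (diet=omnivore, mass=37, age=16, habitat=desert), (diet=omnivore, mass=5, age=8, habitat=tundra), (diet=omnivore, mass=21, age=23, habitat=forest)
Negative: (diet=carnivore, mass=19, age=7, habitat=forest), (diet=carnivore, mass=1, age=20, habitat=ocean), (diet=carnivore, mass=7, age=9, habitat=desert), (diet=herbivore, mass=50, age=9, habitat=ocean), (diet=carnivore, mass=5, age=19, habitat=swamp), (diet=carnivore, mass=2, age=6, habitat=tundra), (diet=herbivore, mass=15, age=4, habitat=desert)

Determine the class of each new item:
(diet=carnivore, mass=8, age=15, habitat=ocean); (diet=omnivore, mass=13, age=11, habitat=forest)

The simplest hypothesis consistent with all the labels is: diet is omnivore.

Negative, Positive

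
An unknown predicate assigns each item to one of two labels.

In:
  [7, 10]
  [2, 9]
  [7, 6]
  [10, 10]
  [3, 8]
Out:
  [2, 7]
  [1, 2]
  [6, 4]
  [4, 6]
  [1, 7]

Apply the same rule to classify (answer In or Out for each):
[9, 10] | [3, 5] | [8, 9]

In, Out, In

The common property of the 'In' items is: sum ≥ 11. No 'Out' item has it.
[9, 10] → 9+10 = 19 → In. [3, 5] → 3+5 = 8 → Out. [8, 9] → 8+9 = 17 → In.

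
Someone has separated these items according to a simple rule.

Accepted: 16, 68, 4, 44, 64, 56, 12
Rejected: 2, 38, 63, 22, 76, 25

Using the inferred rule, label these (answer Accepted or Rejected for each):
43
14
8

The classifier is using: multiple of 4 AND at most 68.

Rejected, Rejected, Accepted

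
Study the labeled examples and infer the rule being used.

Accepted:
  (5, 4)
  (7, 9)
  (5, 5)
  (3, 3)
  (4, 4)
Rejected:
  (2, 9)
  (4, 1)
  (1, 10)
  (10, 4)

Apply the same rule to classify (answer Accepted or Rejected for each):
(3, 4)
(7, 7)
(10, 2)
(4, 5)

Accepted, Accepted, Rejected, Accepted

A rule that fits every label: |first − second| ≤ 2 — true of each 'Accepted' example, false of each 'Rejected' one.
(3, 4): Accepted (|3−4| = 1).
(7, 7): Accepted (|7−7| = 0).
(10, 2): Rejected (|10−2| = 8).
(4, 5): Accepted (|4−5| = 1).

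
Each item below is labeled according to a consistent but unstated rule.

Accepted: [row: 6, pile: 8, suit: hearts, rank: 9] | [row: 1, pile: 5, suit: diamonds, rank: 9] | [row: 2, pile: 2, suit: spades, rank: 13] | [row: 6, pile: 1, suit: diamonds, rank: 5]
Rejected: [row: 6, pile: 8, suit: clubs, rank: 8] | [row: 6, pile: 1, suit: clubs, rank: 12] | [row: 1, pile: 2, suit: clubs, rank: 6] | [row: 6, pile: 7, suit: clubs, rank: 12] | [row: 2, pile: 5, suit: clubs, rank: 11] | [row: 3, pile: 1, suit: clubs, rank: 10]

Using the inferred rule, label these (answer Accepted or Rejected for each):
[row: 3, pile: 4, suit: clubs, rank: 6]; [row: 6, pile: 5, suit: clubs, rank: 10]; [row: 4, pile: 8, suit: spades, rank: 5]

Rejected, Rejected, Accepted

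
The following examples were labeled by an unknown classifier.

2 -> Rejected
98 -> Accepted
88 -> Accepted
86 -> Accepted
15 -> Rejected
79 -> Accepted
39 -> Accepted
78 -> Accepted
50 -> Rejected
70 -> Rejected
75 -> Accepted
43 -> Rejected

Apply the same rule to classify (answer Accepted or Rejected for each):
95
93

Accepted, Accepted

A rule that fits every label: digit sum ≥ 8 — true of each 'Accepted' example, false of each 'Rejected' one.
95: digit sum 9+5 = 14 — fits, so Accepted.
93: digit sum 9+3 = 12 — fits, so Accepted.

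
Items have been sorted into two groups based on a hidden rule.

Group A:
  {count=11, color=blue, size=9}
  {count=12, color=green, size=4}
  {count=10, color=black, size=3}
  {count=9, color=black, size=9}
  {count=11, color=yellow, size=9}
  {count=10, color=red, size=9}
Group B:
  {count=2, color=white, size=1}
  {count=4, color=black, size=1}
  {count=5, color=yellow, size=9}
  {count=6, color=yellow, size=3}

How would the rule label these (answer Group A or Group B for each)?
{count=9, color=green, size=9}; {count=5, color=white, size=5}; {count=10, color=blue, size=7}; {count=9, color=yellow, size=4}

The rule appears to be: count ≥ 9.

Group A, Group B, Group A, Group A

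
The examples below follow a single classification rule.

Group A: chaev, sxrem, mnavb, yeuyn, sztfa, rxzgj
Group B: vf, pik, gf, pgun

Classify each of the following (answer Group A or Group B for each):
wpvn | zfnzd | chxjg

One predicate separates the groups cleanly: length 5.
wpvn → length 4 → Group B.
zfnzd → length 5 → Group A.
chxjg → length 5 → Group A.

Group B, Group A, Group A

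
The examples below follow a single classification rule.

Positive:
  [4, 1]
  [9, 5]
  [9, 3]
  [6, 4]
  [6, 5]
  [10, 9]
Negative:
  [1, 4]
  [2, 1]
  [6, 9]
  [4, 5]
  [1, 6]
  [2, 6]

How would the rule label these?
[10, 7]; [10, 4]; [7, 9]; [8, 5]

Positive, Positive, Negative, Positive

The common property of the 'Positive' items is: first > second AND sum ≥ 5. No 'Negative' item has it.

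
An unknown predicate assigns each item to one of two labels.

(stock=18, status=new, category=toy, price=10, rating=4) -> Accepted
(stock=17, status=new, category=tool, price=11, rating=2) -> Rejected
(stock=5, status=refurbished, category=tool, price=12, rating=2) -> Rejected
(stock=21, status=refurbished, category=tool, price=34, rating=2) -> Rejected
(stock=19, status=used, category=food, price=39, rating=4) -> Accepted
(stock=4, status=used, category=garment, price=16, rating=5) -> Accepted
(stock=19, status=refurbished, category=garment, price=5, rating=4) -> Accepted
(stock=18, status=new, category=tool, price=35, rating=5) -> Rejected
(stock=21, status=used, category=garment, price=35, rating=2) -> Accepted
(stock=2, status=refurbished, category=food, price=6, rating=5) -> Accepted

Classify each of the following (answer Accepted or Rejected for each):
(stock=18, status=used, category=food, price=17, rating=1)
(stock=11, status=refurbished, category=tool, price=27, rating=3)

Accepted, Rejected

The rule appears to be: category is not tool.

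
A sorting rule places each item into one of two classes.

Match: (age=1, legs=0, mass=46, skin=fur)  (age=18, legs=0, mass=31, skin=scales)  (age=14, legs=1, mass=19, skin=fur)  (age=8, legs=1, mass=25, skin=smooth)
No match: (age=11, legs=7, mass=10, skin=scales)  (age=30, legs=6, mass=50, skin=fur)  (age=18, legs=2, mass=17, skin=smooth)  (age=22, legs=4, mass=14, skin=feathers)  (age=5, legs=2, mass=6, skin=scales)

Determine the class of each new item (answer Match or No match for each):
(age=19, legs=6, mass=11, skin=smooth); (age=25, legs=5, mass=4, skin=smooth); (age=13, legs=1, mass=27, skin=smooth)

The simplest hypothesis consistent with all the labels is: legs ≤ 1.
(age=19, legs=6, mass=11, skin=smooth) — legs = 6, hence No match.
(age=25, legs=5, mass=4, skin=smooth) — legs = 5, hence No match.
(age=13, legs=1, mass=27, skin=smooth) — legs = 1, hence Match.

No match, No match, Match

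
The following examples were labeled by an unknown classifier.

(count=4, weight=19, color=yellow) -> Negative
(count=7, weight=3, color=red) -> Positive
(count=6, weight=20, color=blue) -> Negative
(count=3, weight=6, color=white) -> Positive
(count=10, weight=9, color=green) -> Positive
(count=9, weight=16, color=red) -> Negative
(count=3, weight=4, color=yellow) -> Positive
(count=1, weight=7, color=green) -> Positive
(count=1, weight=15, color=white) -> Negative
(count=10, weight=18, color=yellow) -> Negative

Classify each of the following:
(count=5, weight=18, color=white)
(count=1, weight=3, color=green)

Negative, Positive

All 'Positive' examples share one property — weight ≤ 9 — and every 'Negative' example lacks it.
(count=5, weight=18, color=white): weight = 18 — doesn't match, so Negative. (count=1, weight=3, color=green): weight = 3 — qualifies, so Positive.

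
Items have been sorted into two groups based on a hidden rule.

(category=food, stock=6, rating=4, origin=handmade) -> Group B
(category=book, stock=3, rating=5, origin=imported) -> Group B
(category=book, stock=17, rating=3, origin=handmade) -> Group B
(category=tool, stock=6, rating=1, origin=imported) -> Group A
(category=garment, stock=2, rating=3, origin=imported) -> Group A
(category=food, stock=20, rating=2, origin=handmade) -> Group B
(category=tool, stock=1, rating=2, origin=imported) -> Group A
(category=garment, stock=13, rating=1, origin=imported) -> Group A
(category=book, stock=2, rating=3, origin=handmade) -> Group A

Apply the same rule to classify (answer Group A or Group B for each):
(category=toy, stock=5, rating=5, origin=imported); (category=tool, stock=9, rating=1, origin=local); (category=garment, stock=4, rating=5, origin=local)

Rule: stock ≤ 13 AND rating ≤ 3. This holds for each 'Group A' example and fails for each 'Group B' one.

Group B, Group A, Group B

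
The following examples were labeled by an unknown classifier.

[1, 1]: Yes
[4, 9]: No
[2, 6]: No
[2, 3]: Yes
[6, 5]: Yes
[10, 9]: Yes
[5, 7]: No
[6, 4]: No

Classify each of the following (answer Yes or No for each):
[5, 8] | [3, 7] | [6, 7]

No, No, Yes

One predicate separates the groups cleanly: |first − second| ≤ 1.
[5, 8] → |5−8| = 3 → No. [3, 7] → |3−7| = 4 → No. [6, 7] → |6−7| = 1 → Yes.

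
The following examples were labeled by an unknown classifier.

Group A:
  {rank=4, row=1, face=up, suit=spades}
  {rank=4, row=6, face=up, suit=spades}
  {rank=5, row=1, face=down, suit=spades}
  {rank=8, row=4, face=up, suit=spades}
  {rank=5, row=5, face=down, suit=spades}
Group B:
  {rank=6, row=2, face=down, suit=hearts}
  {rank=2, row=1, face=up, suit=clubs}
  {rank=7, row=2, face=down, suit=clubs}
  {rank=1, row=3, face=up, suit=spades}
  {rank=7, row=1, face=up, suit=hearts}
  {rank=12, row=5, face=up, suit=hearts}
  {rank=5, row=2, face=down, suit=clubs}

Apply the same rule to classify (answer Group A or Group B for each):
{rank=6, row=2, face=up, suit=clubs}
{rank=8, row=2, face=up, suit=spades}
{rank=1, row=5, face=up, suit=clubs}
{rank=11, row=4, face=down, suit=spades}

Group B, Group A, Group B, Group A

A rule that fits every label: suit is spades AND rank ≥ 2 — true of each 'Group A' example, false of each 'Group B' one.
{rank=6, row=2, face=up, suit=clubs} — suit is clubs, rank = 6, hence Group B.
{rank=8, row=2, face=up, suit=spades} — suit is spades, rank = 8, hence Group A.
{rank=1, row=5, face=up, suit=clubs} — suit is clubs, rank = 1, hence Group B.
{rank=11, row=4, face=down, suit=spades} — suit is spades, rank = 11, hence Group A.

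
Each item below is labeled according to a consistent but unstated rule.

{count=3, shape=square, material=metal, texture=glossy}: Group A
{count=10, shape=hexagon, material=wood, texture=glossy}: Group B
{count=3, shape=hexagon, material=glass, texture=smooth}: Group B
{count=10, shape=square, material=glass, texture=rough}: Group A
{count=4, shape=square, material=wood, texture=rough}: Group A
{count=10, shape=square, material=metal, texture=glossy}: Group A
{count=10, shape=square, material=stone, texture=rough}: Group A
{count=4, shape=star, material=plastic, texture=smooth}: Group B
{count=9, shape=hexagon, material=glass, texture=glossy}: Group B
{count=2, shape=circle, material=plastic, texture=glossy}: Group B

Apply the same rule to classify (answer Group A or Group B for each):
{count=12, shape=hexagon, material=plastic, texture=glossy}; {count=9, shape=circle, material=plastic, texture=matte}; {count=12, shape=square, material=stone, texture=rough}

Group B, Group B, Group A

Comparing the two groups points to one rule — shape is square.
Group B: {count=12, shape=hexagon, material=plastic, texture=glossy}, since shape is hexagon.
Group B: {count=9, shape=circle, material=plastic, texture=matte}, since shape is circle.
Group A: {count=12, shape=square, material=stone, texture=rough}, since shape is square.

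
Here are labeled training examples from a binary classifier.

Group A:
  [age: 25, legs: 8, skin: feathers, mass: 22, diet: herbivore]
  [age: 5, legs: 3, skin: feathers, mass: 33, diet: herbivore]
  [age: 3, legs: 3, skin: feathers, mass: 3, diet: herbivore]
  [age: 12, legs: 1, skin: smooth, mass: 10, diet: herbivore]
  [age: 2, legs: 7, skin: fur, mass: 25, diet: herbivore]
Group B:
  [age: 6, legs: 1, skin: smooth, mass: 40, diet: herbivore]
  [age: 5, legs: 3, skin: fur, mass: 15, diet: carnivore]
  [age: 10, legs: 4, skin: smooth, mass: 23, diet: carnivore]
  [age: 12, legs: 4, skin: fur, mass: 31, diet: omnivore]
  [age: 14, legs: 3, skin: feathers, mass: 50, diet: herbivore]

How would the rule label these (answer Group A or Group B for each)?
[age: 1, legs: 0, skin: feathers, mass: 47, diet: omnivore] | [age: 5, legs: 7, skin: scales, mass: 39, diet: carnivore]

Group B, Group B

The common property of the 'Group A' items is: diet is herbivore AND mass ≤ 33. No 'Group B' item has it.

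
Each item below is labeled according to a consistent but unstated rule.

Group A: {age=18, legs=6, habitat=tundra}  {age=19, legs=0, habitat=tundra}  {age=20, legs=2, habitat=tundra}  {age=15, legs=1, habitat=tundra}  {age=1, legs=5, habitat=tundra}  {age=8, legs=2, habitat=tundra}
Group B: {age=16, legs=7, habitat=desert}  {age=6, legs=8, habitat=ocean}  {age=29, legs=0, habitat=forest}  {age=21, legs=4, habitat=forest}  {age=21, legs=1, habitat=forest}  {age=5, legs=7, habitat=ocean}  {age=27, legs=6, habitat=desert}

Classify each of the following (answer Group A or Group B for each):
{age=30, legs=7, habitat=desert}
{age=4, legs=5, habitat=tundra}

Looking at the examples, the only property every 'Group A' case has and every 'Group B' case lacks is: habitat is tundra.
{age=30, legs=7, habitat=desert}: habitat is desert, fails the rule → Group B. {age=4, legs=5, habitat=tundra}: habitat is tundra, has this property → Group A.

Group B, Group A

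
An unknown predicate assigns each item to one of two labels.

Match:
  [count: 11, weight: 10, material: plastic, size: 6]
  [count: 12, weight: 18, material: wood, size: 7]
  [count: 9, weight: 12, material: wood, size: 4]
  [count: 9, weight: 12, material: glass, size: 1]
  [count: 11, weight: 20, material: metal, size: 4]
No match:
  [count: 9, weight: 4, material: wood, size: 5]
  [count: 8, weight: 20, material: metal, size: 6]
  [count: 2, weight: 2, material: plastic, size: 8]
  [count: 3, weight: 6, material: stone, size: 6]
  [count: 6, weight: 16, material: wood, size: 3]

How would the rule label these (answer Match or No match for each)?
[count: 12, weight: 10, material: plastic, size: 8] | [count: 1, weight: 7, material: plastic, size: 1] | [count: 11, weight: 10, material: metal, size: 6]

'Match' ⟺ weight ≥ 6 AND count ≥ 9.

Match, No match, Match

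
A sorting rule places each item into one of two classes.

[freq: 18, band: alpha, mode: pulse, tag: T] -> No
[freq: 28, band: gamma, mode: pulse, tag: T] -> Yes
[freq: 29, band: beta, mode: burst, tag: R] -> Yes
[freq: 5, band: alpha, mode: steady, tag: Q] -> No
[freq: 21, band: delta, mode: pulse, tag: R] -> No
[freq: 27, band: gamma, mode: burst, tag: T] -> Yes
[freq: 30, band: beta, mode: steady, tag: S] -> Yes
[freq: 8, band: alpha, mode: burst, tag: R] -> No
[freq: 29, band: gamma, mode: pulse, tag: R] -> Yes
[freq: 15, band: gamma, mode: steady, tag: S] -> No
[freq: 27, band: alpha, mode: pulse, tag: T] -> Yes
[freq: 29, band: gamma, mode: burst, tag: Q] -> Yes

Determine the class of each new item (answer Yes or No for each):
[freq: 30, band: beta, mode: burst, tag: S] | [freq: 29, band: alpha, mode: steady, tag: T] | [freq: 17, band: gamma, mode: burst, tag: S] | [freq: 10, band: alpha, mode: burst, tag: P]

Yes, Yes, No, No

The common property of the 'Yes' items is: freq ≥ 27. No 'No' item has it.
[freq: 30, band: beta, mode: burst, tag: S]: freq = 30 — qualifies, so Yes.
[freq: 29, band: alpha, mode: steady, tag: T]: freq = 29 — qualifies, so Yes.
[freq: 17, band: gamma, mode: burst, tag: S]: freq = 17 — fails this test, so No.
[freq: 10, band: alpha, mode: burst, tag: P]: freq = 10 — fails this test, so No.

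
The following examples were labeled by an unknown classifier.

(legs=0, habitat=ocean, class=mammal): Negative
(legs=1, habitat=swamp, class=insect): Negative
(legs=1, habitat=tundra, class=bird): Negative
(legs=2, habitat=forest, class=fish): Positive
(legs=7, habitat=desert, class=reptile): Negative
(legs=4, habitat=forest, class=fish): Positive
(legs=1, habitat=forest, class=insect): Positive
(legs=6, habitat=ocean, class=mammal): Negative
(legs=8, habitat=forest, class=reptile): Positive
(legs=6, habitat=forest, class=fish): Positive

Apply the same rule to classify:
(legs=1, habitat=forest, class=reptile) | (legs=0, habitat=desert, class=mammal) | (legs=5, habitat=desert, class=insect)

A rule that fits every label: habitat is forest — true of each 'Positive' example, false of each 'Negative' one.
(legs=1, habitat=forest, class=reptile): Positive (habitat is forest).
(legs=0, habitat=desert, class=mammal): Negative (habitat is desert).
(legs=5, habitat=desert, class=insect): Negative (habitat is desert).

Positive, Negative, Negative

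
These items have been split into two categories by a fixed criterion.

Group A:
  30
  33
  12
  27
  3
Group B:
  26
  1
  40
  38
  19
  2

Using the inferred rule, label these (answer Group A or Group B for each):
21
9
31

Group A, Group A, Group B

Rule: multiple of 3. This holds for each 'Group A' example and fails for each 'Group B' one.
21: 21 = 3·7 — matches, so Group A. 9: 9 = 3·3 — matches, so Group A. 31: 31 = 3·10 + 1 — fails this test, so Group B.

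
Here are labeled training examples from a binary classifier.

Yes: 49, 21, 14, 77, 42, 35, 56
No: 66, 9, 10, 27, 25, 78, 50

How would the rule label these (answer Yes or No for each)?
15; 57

One predicate separates the groups cleanly: multiple of 7.
15: 15 = 7·2 + 1, fails this test → No.
57: 57 = 7·8 + 1, fails this test → No.

No, No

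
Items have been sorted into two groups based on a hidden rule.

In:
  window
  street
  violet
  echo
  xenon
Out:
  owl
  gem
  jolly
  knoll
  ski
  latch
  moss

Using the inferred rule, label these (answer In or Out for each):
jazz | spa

The simplest hypothesis consistent with all the labels is: has ≥ 2 vowels.
jazz — 1 vowel, hence Out. spa — 1 vowel, hence Out.

Out, Out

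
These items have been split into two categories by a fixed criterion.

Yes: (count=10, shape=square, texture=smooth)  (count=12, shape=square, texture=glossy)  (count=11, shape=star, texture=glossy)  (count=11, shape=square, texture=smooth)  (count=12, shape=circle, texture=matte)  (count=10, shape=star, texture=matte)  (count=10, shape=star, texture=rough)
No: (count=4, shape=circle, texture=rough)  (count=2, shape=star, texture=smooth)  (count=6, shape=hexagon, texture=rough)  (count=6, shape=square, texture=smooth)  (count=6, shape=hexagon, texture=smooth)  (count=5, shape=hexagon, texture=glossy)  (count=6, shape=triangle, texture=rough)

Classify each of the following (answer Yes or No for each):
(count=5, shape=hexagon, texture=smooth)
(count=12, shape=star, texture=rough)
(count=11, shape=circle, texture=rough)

No, Yes, Yes

The pattern is that an item is 'Yes' exactly when: count ≥ 10.
No: (count=5, shape=hexagon, texture=smooth), since count = 5.
Yes: (count=12, shape=star, texture=rough), since count = 12.
Yes: (count=11, shape=circle, texture=rough), since count = 11.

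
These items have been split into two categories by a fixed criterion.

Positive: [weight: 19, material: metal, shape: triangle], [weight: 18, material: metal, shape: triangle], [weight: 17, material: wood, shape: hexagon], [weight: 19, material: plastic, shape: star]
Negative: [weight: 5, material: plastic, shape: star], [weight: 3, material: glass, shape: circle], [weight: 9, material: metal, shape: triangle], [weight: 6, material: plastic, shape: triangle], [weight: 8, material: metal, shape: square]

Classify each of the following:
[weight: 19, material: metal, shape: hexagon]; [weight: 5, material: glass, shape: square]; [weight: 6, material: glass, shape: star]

Positive, Negative, Negative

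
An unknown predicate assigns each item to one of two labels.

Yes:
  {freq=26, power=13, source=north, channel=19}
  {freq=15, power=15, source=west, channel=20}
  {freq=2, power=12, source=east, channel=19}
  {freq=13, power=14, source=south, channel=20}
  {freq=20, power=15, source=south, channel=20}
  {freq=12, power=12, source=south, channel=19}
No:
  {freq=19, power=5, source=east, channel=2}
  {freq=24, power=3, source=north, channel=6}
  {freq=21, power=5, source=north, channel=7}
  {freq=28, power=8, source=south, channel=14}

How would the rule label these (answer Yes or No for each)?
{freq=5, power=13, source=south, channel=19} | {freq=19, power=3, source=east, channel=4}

The distinguishing property — power ≥ 12 — holds for all the 'Yes' cases and none of the 'No' cases.

Yes, No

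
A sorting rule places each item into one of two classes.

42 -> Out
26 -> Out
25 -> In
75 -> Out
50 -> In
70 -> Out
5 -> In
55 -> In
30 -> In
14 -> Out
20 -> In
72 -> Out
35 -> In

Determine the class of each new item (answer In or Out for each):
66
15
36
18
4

The rule appears to be: multiple of 5 AND at most 55.
66 — 66 = 5·13 + 1, 66 > 55, hence Out. 15 — 15 = 5·3, 15 ≤ 55, hence In. 36 — 36 = 5·7 + 1, 36 ≤ 55, hence Out. 18 — 18 = 5·3 + 3, 18 ≤ 55, hence Out. 4 — 4 = 5·0 + 4, 4 ≤ 55, hence Out.

Out, In, Out, Out, Out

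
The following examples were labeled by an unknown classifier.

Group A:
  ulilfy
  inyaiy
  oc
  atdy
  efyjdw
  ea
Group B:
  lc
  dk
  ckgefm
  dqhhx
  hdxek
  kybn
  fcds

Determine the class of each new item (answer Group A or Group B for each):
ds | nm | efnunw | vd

Group B, Group B, Group A, Group B

'Group A' ⟺ starts with a vowel.
ds → starts with 'd' → Group B.
nm → starts with 'n' → Group B.
efnunw → starts with 'e' → Group A.
vd → starts with 'v' → Group B.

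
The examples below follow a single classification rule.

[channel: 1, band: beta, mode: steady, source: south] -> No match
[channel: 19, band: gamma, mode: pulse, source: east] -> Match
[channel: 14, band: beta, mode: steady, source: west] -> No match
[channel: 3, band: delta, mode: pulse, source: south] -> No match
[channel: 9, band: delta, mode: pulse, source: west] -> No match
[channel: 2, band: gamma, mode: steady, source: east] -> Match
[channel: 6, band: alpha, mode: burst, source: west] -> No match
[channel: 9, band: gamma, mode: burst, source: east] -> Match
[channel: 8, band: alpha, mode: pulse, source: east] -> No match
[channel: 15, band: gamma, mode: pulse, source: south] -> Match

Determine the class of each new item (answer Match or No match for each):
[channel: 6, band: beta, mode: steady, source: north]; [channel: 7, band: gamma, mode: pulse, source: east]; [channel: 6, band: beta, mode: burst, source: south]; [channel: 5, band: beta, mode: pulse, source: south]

One predicate separates the groups cleanly: band is gamma.
[channel: 6, band: beta, mode: steady, source: north] — band is beta, hence No match.
[channel: 7, band: gamma, mode: pulse, source: east] — band is gamma, hence Match.
[channel: 6, band: beta, mode: burst, source: south] — band is beta, hence No match.
[channel: 5, band: beta, mode: pulse, source: south] — band is beta, hence No match.

No match, Match, No match, No match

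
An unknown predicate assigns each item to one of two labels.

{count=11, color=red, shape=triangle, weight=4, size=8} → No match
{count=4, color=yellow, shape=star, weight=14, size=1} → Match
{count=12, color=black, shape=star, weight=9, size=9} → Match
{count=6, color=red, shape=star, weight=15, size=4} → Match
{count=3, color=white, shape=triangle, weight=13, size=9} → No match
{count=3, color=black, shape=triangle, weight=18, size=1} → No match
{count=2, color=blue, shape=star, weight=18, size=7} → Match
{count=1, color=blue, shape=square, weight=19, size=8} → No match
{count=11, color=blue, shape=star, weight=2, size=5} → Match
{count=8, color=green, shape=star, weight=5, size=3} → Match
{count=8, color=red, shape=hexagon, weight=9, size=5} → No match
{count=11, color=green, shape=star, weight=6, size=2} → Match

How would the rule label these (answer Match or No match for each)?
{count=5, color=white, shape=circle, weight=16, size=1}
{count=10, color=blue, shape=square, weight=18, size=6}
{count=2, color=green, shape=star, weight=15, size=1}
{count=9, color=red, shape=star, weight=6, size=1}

Looking at the examples, the only property every 'Match' case has and every 'No match' case lacks is: shape is star.
{count=5, color=white, shape=circle, weight=16, size=1}: shape is circle — does not pass, so No match. {count=10, color=blue, shape=square, weight=18, size=6}: shape is square — does not pass, so No match. {count=2, color=green, shape=star, weight=15, size=1}: shape is star — matches, so Match. {count=9, color=red, shape=star, weight=6, size=1}: shape is star — matches, so Match.

No match, No match, Match, Match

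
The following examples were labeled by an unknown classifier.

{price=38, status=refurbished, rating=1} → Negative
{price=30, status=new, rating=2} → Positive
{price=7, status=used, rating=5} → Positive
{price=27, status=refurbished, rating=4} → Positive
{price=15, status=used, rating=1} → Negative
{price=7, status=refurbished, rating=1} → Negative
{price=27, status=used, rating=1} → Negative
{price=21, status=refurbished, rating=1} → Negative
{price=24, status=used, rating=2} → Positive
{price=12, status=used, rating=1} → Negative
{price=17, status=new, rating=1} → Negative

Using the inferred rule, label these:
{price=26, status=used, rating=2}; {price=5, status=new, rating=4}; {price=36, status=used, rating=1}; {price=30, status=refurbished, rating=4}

Positive, Positive, Negative, Positive

A rule that fits every label: rating ≥ 2 — true of each 'Positive' example, false of each 'Negative' one.
{price=26, status=used, rating=2}: Positive (rating = 2).
{price=5, status=new, rating=4}: Positive (rating = 4).
{price=36, status=used, rating=1}: Negative (rating = 1).
{price=30, status=refurbished, rating=4}: Positive (rating = 4).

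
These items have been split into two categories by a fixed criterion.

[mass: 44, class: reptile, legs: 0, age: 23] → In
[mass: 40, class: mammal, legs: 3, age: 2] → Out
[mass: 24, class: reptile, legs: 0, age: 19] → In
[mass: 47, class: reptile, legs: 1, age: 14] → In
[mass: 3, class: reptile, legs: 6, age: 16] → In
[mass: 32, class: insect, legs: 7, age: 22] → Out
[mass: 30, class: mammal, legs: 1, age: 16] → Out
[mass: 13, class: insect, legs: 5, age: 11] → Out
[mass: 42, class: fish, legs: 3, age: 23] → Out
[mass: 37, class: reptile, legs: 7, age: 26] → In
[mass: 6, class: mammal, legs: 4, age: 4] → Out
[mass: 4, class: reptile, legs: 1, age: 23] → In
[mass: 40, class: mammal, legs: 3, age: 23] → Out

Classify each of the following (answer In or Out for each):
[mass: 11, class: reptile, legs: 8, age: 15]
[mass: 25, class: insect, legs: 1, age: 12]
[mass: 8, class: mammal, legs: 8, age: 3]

One predicate separates the groups cleanly: class is reptile.
[mass: 11, class: reptile, legs: 8, age: 15]: In (class is reptile). [mass: 25, class: insect, legs: 1, age: 12]: Out (class is insect). [mass: 8, class: mammal, legs: 8, age: 3]: Out (class is mammal).

In, Out, Out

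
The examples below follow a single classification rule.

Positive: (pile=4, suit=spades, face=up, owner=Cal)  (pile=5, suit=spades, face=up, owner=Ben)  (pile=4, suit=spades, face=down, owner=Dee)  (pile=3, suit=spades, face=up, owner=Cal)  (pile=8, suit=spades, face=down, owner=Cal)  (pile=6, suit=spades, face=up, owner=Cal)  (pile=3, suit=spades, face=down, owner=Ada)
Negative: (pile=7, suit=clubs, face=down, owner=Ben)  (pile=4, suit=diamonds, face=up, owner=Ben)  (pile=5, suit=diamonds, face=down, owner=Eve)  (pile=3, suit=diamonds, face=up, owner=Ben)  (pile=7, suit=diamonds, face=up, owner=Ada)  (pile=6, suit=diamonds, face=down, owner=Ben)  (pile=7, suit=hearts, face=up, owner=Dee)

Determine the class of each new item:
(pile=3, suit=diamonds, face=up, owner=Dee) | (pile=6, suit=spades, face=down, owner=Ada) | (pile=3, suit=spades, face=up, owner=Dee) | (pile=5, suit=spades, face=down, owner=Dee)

Looking at the examples, the only property every 'Positive' case has and every 'Negative' case lacks is: suit is spades.
Negative: (pile=3, suit=diamonds, face=up, owner=Dee), since suit is diamonds.
Positive: (pile=6, suit=spades, face=down, owner=Ada), since suit is spades.
Positive: (pile=3, suit=spades, face=up, owner=Dee), since suit is spades.
Positive: (pile=5, suit=spades, face=down, owner=Dee), since suit is spades.

Negative, Positive, Positive, Positive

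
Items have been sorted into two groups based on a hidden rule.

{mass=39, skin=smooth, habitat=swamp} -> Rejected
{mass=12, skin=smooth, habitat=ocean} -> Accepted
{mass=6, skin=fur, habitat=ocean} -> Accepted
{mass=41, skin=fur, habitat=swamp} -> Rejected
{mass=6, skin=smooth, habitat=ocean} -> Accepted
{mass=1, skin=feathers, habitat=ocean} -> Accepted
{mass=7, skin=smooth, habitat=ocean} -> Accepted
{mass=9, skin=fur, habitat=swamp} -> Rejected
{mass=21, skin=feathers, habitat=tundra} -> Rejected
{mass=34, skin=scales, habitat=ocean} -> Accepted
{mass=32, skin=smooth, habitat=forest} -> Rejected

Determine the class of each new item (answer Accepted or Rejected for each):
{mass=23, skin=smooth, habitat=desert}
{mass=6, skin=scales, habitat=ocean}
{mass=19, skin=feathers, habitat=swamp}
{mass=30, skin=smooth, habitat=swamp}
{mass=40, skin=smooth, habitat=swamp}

'Accepted' ⟺ habitat is ocean.

Rejected, Accepted, Rejected, Rejected, Rejected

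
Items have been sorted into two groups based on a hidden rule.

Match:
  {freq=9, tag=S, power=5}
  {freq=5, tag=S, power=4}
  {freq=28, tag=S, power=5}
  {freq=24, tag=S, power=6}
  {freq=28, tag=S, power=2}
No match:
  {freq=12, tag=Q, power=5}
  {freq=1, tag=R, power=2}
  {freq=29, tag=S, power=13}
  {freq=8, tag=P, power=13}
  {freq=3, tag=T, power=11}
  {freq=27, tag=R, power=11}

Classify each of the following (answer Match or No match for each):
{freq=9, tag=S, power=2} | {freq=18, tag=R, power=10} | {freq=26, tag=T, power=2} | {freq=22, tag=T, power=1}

Match, No match, No match, No match

The classifier is using: tag is S AND freq ≤ 28.
{freq=9, tag=S, power=2}: Match (tag is S, freq = 9). {freq=18, tag=R, power=10}: No match (tag is R, freq = 18). {freq=26, tag=T, power=2}: No match (tag is T, freq = 26). {freq=22, tag=T, power=1}: No match (tag is T, freq = 22).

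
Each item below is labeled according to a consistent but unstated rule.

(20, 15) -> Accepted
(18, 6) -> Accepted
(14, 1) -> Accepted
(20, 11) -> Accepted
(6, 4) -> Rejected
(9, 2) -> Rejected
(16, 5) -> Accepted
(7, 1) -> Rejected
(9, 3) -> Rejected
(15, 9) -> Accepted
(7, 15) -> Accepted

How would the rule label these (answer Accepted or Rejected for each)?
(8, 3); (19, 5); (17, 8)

All 'Accepted' examples share one property — sum ≥ 15 — and every 'Rejected' example lacks it.

Rejected, Accepted, Accepted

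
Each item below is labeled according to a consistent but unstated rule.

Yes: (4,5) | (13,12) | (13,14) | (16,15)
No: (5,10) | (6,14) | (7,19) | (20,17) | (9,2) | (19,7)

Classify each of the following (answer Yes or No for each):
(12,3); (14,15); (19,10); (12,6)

No, Yes, No, No

All 'Yes' examples share one property — |first − second| ≤ 1 — and every 'No' example lacks it.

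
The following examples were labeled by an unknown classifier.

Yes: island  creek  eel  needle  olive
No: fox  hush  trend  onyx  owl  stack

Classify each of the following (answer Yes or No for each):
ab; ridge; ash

'Yes' ⟺ has ≥ 2 vowels.
ab → 1 vowel → No. ridge → 2 vowels → Yes. ash → 1 vowel → No.

No, Yes, No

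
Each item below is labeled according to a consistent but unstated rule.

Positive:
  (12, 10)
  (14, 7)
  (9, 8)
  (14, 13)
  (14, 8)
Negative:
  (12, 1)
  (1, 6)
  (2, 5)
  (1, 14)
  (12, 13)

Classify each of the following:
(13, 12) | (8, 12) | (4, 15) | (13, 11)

Positive, Negative, Negative, Positive

The rule appears to be: first > second AND sum ≥ 15.
(13, 12): 13 > 12, 13+12 = 25 — checks out, so Positive.
(8, 12): 8 < 12, 8+12 = 20 — does not fit, so Negative.
(4, 15): 4 < 15, 4+15 = 19 — does not fit, so Negative.
(13, 11): 13 > 11, 13+11 = 24 — checks out, so Positive.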